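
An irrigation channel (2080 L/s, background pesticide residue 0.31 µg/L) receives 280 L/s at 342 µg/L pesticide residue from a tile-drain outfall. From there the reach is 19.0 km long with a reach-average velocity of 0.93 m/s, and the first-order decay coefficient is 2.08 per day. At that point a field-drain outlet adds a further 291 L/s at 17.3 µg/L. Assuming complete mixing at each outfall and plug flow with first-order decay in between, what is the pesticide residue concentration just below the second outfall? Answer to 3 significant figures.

24.1 µg/L

Mass balance: C = (2080·0.3100 + 280.0·342.0) / 2360 = 96400/2360 = 40.85 µg/L; combined flow 2360 L/s.
Travel time t = 19.0·1000 / 0.93 = 20430 s = 5.675 h.
First-order decay: C = 40.85·exp(−k·t) = 40.85·0.6115 = 24.98 µg/L.
Second outfall: C = (2360·24.98 + 291.0·17.30)/2651 = 24.14 µg/L.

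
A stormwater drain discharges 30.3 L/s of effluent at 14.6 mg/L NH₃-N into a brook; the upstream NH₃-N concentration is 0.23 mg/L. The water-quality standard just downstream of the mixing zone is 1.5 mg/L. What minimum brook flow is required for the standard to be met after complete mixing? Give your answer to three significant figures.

313 L/s

Set C_mix = 1.5: (Q·0.2300 + 30.30·14.60) / (Q + 30.30) = 1.5
→ Q = 30.30·(14.60 − 1.5)/(1.5 − 0.2300) = 312.5 L/s.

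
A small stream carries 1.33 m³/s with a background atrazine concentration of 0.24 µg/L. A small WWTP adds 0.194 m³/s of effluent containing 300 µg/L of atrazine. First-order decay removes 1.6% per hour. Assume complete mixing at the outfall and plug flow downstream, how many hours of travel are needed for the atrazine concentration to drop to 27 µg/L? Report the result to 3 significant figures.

21.8 h

Mixed concentration C = ΣQC/ΣQ = (1.330·0.2400 + 0.1940·300.0) / 1.524 = 58.52/1.524 = 38.40 µg/L.
1.6%/h lost → k = −ln(1 − 0.016) = 0.01613 h⁻¹.
38.40·exp(−k·t) = 27 → t = ln(38.40/27)/k = 78600 s = 21.83 h.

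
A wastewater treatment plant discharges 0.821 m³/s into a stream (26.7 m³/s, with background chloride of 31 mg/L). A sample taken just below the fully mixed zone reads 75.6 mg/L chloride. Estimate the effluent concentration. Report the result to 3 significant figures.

Mass balance: 26.70·31.00 + 0.8210·Cₑ = 27.52·75.60
→ Cₑ = (27.52·75.60 − 26.70·31.00) / 0.8210 = 1526 mg/L.

1530 mg/L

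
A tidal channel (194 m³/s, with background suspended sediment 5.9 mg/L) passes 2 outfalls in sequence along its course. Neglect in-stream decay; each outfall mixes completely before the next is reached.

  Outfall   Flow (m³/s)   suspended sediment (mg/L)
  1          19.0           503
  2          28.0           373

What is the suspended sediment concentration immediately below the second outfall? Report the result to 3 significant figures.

87.7 mg/L

After outfall 1: Q = 194.0 + 19.00 = 213.0 m³/s; C = (194.0·5.900 + 19.00·503.0)/213.0 = 50.24 mg/L.
After outfall 2: Q = 213.0 + 28.00 = 241.0 m³/s; C = (213.0·50.24 + 28.00·373.0)/241.0 = 87.74 mg/L.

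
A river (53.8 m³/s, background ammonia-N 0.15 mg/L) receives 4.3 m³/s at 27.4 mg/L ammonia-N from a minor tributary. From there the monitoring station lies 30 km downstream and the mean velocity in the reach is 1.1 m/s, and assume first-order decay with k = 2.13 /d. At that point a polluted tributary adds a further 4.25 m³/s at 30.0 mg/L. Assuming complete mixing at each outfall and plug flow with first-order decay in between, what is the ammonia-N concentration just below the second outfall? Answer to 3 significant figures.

Mixed concentration C = ΣQC/ΣQ = (53.80·0.1500 + 4.300·27.40) / 58.10 = 125.9/58.10 = 2.167 mg/L; combined flow 58.10 m³/s.
Travel time t = 30·1000 / 1.1 = 27270 s = 7.576 h.
First-order decay: C = 2.167·exp(−k·t) = 2.167·0.5105 = 1.106 mg/L.
Second outfall: C = (58.10·1.106 + 4.250·30.00)/62.35 = 3.076 mg/L.

3.08 mg/L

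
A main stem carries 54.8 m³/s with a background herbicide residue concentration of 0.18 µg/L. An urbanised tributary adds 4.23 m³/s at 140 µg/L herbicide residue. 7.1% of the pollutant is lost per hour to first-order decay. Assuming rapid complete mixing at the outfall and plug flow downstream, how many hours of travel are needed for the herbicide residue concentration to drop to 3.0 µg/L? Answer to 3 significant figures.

16.6 h

Conservation of mass: C = (54.80·0.1800 + 4.230·140.0) / 59.03 = 602.1/59.03 = 10.20 µg/L.
7.1%/h lost → k = −ln(1 − 0.071) = 0.07365 h⁻¹.
10.20·exp(−k·t) = 3.0 → t = ln(10.20/3.0)/k = 59820 s = 16.62 h.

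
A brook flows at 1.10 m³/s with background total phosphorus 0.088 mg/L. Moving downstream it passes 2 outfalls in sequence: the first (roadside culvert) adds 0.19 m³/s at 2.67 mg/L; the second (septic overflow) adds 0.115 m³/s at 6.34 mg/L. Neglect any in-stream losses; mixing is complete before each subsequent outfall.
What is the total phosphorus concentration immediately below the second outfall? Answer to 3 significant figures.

0.949 mg/L

Below outfall 1: Q → 1.290 m³/s, C = (1.100·0.08800 + 0.1900·2.670)/1.290 = 0.4683 mg/L.
Below outfall 2: Q → 1.405 m³/s, C = (1.290·0.4683 + 0.1150·6.340)/1.405 = 0.9489 mg/L.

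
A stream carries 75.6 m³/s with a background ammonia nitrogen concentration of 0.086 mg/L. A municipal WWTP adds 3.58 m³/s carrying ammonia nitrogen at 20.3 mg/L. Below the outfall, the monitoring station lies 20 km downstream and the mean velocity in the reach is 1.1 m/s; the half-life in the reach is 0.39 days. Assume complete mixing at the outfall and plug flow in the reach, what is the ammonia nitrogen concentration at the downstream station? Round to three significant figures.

Mass balance: C = (75.60·0.08600 + 3.580·20.30) / 79.18 = 79.18/79.18 = 0.9999 mg/L.
Travel time t = 20·1000 / 1.1 = 18180 s = 5.051 h.
Half-life 0.39 d → k = ln 2 / 0.39 = 1.777 d⁻¹.
After decay, C = 0.9999 × e^(−kt) = 0.9999 × 0.6880 = 0.6879 mg/L.

0.688 mg/L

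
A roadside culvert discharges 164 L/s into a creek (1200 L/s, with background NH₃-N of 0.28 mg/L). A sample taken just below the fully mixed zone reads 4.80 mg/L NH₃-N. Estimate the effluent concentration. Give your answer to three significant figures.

Mass balance: 1200·0.2800 + 164.0·Cₑ = 1364·4.800
→ Cₑ = (1364·4.800 − 1200·0.2800) / 164.0 = 37.87 mg/L.

37.9 mg/L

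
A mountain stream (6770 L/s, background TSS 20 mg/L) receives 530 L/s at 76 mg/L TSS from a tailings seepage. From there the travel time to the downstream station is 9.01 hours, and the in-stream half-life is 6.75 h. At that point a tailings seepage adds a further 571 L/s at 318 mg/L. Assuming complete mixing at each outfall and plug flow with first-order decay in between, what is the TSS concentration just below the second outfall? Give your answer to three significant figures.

Mass balance: C = (6770·20.00 + 530.0·76.00) / 7300 = 175700/7300 = 24.07 mg/L; combined flow 7300 L/s.
Half-life 6.75 h → k = ln 2 / 6.75 = 0.1027 h⁻¹ = 2.465 d⁻¹.
Applying C = C₀e^(−kt): 24.07 × 0.3964 = 9.541 mg/L.
At the second outfall, C = (7300·9.541 + 571.0·318.0) / (7300 + 571.0) = 31.92 mg/L.

31.9 mg/L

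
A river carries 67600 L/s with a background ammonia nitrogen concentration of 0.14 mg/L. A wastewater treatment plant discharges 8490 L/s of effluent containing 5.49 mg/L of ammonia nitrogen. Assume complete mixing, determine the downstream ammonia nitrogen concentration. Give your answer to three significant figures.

0.737 mg/L

Mixed concentration C = ΣQC/ΣQ = (67600·0.1400 + 8490·5.490) / 76090 = 56070/76090 = 0.7369 mg/L.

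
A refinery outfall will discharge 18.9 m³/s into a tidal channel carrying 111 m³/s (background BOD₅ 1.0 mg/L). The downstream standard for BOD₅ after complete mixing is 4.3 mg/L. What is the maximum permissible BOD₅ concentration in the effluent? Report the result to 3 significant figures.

At the limit, (Qr·Cr + Qe·Cₑ)/(Qr + Qe) = 4.3:
Cₑ = (129.9·4.3 − 111.0·1.000) / 18.90 = 23.68 mg/L.

23.7 mg/L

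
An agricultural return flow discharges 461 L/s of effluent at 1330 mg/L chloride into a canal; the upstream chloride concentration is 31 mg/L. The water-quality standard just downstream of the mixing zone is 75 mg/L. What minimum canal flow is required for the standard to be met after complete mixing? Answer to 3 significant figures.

13100 L/s

Set C_mix = 75: (Q·31.00 + 461.0·1330) / (Q + 461.0) = 75
→ Q = 461.0·(1330 − 75)/(75 − 31.00) = 13150 L/s.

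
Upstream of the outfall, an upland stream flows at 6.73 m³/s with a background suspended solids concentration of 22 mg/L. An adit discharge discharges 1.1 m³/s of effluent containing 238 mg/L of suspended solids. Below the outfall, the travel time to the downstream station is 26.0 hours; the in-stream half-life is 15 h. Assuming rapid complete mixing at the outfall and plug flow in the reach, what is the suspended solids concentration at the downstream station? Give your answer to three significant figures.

After mixing, C = (6.730·22.00 + 1.100·238.0) / 7.830 = 409.9/7.830 = 52.34 mg/L.
Half-life 15 h → k = ln 2 / 15 = 0.04621 h⁻¹ = 1.109 d⁻¹.
Decay over the reach: 52.34·exp(−kt) = 52.34·0.3008 = 15.74 mg/L.

15.7 mg/L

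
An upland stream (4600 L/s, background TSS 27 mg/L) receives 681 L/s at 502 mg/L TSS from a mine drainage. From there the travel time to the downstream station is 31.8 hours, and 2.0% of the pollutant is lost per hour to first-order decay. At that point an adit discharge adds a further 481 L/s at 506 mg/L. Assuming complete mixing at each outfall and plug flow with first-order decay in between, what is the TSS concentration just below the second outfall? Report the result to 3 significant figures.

84.8 mg/L

Conservation of mass: C = (4600·27.00 + 681.0·502.0) / 5281 = 466100/5281 = 88.25 mg/L; combined flow 5281 L/s.
2.0%/h lost → k = −ln(1 − 0.02) = 0.02020 h⁻¹.
First-order decay: C = 88.25·exp(−k·t) = 88.25·0.5260 = 46.42 mg/L.
Second outfall: C = (5281·46.42 + 481.0·506.0)/5762 = 84.79 mg/L.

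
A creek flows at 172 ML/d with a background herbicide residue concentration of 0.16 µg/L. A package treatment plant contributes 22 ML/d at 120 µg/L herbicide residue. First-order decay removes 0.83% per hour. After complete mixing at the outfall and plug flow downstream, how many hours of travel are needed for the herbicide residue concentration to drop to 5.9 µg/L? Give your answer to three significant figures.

Mixed concentration C = ΣQC/ΣQ = (172.0·0.1600 + 22.00·120.0) / 194.0 = 2668/194.0 = 13.75 µg/L.
0.83%/h lost → k = −ln(1 − 0.0083) = 0.008335 h⁻¹.
13.75·exp(−k·t) = 5.9 → t = ln(13.75/5.9)/k = 365500 s = 101.5 h.

102 h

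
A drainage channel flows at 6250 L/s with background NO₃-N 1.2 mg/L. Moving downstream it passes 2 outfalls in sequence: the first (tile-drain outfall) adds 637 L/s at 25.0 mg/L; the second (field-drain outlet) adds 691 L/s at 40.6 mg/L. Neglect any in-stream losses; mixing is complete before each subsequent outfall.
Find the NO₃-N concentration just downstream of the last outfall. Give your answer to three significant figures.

Outfall 1: combined Q = 6887 L/s; C = (6250·1.200 + 637.0·25.00)/6887 = 3.401 mg/L.
Outfall 2: combined Q = 7578 L/s; C = (6887·3.401 + 691.0·40.60)/7578 = 6.793 mg/L.

6.79 mg/L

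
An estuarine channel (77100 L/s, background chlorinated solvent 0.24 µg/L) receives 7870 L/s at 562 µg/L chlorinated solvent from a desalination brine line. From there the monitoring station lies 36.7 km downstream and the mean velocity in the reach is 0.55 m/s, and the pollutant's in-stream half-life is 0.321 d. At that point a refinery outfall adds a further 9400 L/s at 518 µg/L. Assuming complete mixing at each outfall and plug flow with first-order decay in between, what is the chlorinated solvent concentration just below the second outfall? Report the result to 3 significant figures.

60.5 µg/L

Mixed concentration C = ΣQC/ΣQ = (77100·0.2400 + 7870·562.0) / 84970 = 4441000/84970 = 52.27 µg/L; combined flow 84970 L/s.
Travel time t = 36.7·1000 / 0.55 = 66730 s = 18.54 h.
Half-life 0.321 d → k = ln 2 / 0.321 = 2.159 d⁻¹.
After decay, C = 52.27 × e^(−kt) = 52.27 × 0.1887 = 9.863 µg/L.
At the second outfall, C = (84970·9.863 + 9400·518.0) / (84970 + 9400) = 60.48 µg/L.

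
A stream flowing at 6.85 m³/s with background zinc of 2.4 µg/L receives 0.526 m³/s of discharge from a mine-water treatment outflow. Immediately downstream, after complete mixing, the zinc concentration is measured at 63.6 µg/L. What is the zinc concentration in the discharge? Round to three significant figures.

Mass balance: 6.850·2.400 + 0.5260·Cₑ = 7.376·63.60
→ Cₑ = (7.376·63.60 − 6.850·2.400) / 0.5260 = 860.6 µg/L.

861 µg/L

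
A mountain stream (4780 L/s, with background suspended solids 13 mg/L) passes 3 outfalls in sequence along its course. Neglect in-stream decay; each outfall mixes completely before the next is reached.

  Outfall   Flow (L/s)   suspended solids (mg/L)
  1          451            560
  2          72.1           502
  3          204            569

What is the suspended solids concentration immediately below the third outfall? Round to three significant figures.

After outfall 1: Q = 4780 + 451.0 = 5231 L/s; C = (4780·13.00 + 451.0·560.0)/5231 = 60.16 mg/L.
After outfall 2: Q = 5231 + 72.10 = 5303 L/s; C = (5231·60.16 + 72.10·502.0)/5303 = 66.17 mg/L.
After outfall 3: Q = 5303 + 204.0 = 5507 L/s; C = (5303·66.17 + 204.0·569.0)/5507 = 84.79 mg/L.

84.8 mg/L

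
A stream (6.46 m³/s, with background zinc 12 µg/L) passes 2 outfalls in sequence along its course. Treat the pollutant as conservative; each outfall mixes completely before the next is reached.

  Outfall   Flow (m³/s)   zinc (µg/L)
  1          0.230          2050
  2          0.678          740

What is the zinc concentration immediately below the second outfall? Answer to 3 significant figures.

143 µg/L

After outfall 1: Q = 6.460 + 0.2300 = 6.690 m³/s; C = (6.460·12.00 + 0.2300·2050)/6.690 = 82.07 µg/L.
After outfall 2: Q = 6.690 + 0.6780 = 7.368 m³/s; C = (6.690·82.07 + 0.6780·740.0)/7.368 = 142.6 µg/L.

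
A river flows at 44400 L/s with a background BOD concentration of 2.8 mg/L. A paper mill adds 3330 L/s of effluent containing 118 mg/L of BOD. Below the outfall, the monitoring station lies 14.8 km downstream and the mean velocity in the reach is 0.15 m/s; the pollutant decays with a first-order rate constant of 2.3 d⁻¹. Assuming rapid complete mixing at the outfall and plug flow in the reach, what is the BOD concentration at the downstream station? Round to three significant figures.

0.784 mg/L

Flow-weighted average: C = (44400·2.800 + 3330·118.0) / 47730 = 517300/47730 = 10.84 mg/L.
Travel time t = 14.8·1000 / 0.15 = 98670 s = 27.41 h.
Decay over the reach: 10.84·exp(−kt) = 10.84·0.07233 = 0.7838 mg/L.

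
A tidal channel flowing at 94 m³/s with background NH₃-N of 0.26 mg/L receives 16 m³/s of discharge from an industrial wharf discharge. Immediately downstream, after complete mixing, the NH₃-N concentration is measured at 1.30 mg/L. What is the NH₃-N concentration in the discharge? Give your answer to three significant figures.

Mass balance: 94.00·0.2600 + 16.00·Cₑ = 110.0·1.300
→ Cₑ = (110.0·1.300 − 94.00·0.2600) / 16.00 = 7.410 mg/L.

7.41 mg/L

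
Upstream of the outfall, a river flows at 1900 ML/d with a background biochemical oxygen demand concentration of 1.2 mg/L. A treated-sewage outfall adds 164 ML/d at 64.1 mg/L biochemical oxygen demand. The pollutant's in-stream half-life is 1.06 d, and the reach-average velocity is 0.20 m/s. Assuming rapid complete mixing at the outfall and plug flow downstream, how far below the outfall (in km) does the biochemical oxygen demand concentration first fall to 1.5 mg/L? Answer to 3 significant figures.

After mixing, C = (1900·1.200 + 164.0·64.10) / 2064 = 12790/2064 = 6.198 mg/L.
Half-life 1.06 d → k = ln 2 / 1.06 = 0.6539 d⁻¹.
Set 6.198·exp(−k·t) = 1.5 → t = ln(6.198/1.5)/k = 187500 s = 52.07 h.
Distance = v·t = 0.20·187500 = 37490 m = 37.49 km.

37.5 km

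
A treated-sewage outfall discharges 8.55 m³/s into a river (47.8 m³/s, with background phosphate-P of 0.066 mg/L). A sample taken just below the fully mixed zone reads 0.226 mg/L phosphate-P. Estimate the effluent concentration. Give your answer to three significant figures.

Mass balance: 47.80·0.06600 + 8.550·Cₑ = 56.35·0.2260
→ Cₑ = (56.35·0.2260 − 47.80·0.06600) / 8.550 = 1.121 mg/L.

1.12 mg/L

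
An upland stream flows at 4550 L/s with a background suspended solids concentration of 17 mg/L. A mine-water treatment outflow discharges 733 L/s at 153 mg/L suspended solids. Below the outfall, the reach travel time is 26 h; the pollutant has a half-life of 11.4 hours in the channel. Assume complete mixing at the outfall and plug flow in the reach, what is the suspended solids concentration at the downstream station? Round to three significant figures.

7.38 mg/L

Flow-weighted average: C = (4550·17.00 + 733.0·153.0) / 5283 = 189500/5283 = 35.87 mg/L.
Half-life 11.4 h → k = ln 2 / 11.4 = 0.06080 h⁻¹ = 1.459 d⁻¹.
Applying C = C₀e^(−kt): 35.87 × 0.2058 = 7.382 mg/L.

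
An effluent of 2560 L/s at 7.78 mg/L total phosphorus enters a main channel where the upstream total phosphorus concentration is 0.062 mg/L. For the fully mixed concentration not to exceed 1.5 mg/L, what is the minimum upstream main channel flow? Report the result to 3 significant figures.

11200 L/s

Set C_mix = 1.5: (Q·0.06200 + 2560·7.780) / (Q + 2560) = 1.5
→ Q = 2560·(7.780 − 1.5)/(1.5 − 0.06200) = 11180 L/s.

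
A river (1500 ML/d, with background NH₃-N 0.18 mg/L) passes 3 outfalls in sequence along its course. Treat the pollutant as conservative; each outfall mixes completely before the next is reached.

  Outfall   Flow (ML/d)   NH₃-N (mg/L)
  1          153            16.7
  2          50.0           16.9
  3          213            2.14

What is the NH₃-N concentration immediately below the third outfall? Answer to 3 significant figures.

2.15 mg/L

After outfall 1: Q = 1500 + 153.0 = 1653 ML/d; C = (1500·0.1800 + 153.0·16.70)/1653 = 1.709 mg/L.
After outfall 2: Q = 1653 + 50.00 = 1703 ML/d; C = (1653·1.709 + 50.00·16.90)/1703 = 2.155 mg/L.
After outfall 3: Q = 1703 + 213.0 = 1916 ML/d; C = (1703·2.155 + 213.0·2.140)/1916 = 2.153 mg/L.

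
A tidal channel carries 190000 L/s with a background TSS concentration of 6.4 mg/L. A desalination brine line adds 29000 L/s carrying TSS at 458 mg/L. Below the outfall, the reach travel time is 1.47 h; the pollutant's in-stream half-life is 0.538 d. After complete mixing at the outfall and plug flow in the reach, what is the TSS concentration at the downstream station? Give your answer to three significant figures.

After mixing, C = (190000·6.400 + 29000·458.0) / 219000 = 14500000/219000 = 66.20 mg/L.
Half-life 0.538 d → k = ln 2 / 0.538 = 1.288 d⁻¹.
Applying C = C₀e^(−kt): 66.20 × 0.9241 = 61.18 mg/L.

61.2 mg/L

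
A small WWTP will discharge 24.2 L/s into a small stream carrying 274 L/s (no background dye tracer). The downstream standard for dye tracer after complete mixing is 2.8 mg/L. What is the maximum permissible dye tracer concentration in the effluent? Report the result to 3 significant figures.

34.5 mg/L

At the limit, (Qr·Cr + Qe·Cₑ)/(Qr + Qe) = 2.8:
Cₑ = (298.2·2.8 − 274.0·0) / 24.20 = 34.50 mg/L.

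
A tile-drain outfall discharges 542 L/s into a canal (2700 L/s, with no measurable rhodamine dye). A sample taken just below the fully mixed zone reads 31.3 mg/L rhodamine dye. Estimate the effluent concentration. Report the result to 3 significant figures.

Mass balance: 2700·0 + 542.0·Cₑ = 3242·31.30
→ Cₑ = (3242·31.30 − 2700·0) / 542.0 = 187.2 mg/L.

187 mg/L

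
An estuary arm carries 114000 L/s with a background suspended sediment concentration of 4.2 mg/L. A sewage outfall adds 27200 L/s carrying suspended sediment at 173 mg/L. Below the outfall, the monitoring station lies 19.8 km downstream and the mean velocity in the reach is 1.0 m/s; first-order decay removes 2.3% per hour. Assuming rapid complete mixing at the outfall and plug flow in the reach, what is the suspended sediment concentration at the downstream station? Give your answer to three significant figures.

After mixing, C = (114000·4.200 + 27200·173.0) / 141200 = 5184000/141200 = 36.72 mg/L.
Travel time t = 19.8·1000 / 1.0 = 19800 s = 5.500 h.
2.3%/h lost → k = −ln(1 − 0.023) = 0.02327 h⁻¹.
Applying C = C₀e^(−kt): 36.72 × 0.8799 = 32.31 mg/L.

32.3 mg/L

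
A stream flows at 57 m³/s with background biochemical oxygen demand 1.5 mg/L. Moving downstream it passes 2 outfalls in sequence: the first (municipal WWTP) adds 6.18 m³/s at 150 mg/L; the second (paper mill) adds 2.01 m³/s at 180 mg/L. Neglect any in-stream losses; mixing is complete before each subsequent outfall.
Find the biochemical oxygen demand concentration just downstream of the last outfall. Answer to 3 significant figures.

After outfall 1: Q = 57.00 + 6.180 = 63.18 m³/s; C = (57.00·1.500 + 6.180·150.0)/63.18 = 16.03 mg/L.
After outfall 2: Q = 63.18 + 2.010 = 65.19 m³/s; C = (63.18·16.03 + 2.010·180.0)/65.19 = 21.08 mg/L.

21.1 mg/L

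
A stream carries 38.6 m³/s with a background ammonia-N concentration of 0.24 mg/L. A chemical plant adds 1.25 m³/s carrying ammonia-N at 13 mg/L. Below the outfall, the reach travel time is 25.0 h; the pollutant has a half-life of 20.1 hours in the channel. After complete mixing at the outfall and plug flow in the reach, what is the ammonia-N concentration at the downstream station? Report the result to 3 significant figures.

0.270 mg/L

Flow-weighted average: C = (38.60·0.2400 + 1.250·13.00) / 39.85 = 25.51/39.85 = 0.6403 mg/L.
Half-life 20.1 h → k = ln 2 / 20.1 = 0.03448 h⁻¹ = 0.8276 d⁻¹.
Decay over the reach: 0.6403·exp(−kt) = 0.6403·0.4223 = 0.2704 mg/L.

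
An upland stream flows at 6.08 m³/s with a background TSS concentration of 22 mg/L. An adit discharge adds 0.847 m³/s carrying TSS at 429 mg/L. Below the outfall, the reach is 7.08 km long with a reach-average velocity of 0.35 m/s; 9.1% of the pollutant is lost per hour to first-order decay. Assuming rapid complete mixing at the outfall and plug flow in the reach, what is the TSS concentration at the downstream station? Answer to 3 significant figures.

42.0 mg/L

Mass balance: C = (6.080·22.00 + 0.8470·429.0) / 6.927 = 497.1/6.927 = 71.77 mg/L.
Travel time t = 7.08·1000 / 0.35 = 20230 s = 5.619 h.
9.1%/h lost → k = −ln(1 − 0.091) = 0.09541 h⁻¹.
After decay, C = 71.77 × e^(−kt) = 71.77 × 0.5850 = 41.98 mg/L.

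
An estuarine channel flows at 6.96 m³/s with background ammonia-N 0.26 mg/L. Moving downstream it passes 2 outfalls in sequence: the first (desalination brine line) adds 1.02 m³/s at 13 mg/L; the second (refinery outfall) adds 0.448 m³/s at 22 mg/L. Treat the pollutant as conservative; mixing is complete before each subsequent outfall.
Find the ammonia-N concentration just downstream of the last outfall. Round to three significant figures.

2.96 mg/L

Below outfall 1: Q → 7.980 m³/s, C = (6.960·0.2600 + 1.020·13.00)/7.980 = 1.888 mg/L.
Below outfall 2: Q → 8.428 m³/s, C = (7.980·1.888 + 0.4480·22.00)/8.428 = 2.957 mg/L.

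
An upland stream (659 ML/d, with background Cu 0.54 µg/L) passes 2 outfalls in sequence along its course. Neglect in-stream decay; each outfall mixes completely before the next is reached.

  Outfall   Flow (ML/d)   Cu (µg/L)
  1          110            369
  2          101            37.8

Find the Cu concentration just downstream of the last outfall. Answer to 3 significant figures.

Outfall 1: combined Q = 769.0 ML/d; C = (659.0·0.5400 + 110.0·369.0)/769.0 = 53.25 µg/L.
Outfall 2: combined Q = 870.0 ML/d; C = (769.0·53.25 + 101.0·37.80)/870.0 = 51.45 µg/L.

51.5 µg/L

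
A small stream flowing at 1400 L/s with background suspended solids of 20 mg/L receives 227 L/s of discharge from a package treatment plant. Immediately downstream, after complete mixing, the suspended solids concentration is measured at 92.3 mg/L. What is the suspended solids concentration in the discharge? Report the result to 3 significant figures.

538 mg/L

Mass balance: 1400·20.00 + 227.0·Cₑ = 1627·92.30
→ Cₑ = (1627·92.30 − 1400·20.00) / 227.0 = 538.2 mg/L.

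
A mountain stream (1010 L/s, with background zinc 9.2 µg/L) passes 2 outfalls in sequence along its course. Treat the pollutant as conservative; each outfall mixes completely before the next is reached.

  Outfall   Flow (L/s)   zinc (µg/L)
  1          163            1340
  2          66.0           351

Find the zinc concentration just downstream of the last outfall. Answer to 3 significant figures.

202 µg/L

Outfall 1: combined Q = 1173 L/s; C = (1010·9.200 + 163.0·1340)/1173 = 194.1 µg/L.
Outfall 2: combined Q = 1239 L/s; C = (1173·194.1 + 66.00·351.0)/1239 = 202.5 µg/L.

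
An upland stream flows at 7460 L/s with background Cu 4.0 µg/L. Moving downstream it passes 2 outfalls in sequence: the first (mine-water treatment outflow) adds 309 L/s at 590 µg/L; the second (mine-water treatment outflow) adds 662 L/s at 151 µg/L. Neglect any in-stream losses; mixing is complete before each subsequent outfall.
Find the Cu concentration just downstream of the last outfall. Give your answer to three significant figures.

After outfall 1: Q = 7460 + 309.0 = 7769 L/s; C = (7460·4.000 + 309.0·590.0)/7769 = 27.31 µg/L.
After outfall 2: Q = 7769 + 662.0 = 8431 L/s; C = (7769·27.31 + 662.0·151.0)/8431 = 37.02 µg/L.

37.0 µg/L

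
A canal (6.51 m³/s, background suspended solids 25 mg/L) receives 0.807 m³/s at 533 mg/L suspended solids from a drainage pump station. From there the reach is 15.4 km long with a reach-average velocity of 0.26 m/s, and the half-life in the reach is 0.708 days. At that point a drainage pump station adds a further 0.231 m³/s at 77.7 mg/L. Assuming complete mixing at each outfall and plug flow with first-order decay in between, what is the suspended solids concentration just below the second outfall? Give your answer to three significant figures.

42.5 mg/L

Conservation of mass: C = (6.510·25.00 + 0.8070·533.0) / 7.317 = 592.9/7.317 = 81.03 mg/L; combined flow 7.317 m³/s.
Travel time t = 15.4·1000 / 0.26 = 59230 s = 16.45 h.
Half-life 0.708 d → k = ln 2 / 0.708 = 0.9790 d⁻¹.
After decay, C = 81.03 × e^(−kt) = 81.03 × 0.5111 = 41.41 mg/L.
At the second outfall, C = (7.317·41.41 + 0.2310·77.70) / (7.317 + 0.2310) = 42.53 mg/L.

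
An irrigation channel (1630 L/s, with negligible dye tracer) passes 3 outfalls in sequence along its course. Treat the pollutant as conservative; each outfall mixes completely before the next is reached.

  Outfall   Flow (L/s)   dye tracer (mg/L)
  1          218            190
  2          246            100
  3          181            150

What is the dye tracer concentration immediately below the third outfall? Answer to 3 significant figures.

Outfall 1: combined Q = 1848 L/s; C = (1630·0 + 218.0·190.0)/1848 = 22.41 mg/L.
Outfall 2: combined Q = 2094 L/s; C = (1848·22.41 + 246.0·100.0)/2094 = 31.53 mg/L.
Outfall 3: combined Q = 2275 L/s; C = (2094·31.53 + 181.0·150.0)/2275 = 40.95 mg/L.

41.0 mg/L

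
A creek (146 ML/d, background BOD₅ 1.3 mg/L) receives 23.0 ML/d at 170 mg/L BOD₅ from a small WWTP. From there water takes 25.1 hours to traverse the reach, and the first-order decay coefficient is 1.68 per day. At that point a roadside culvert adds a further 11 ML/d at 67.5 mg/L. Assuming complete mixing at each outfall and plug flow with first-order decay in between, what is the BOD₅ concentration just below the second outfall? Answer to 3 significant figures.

Conservation of mass: C = (146.0·1.300 + 23.00·170.0) / 169.0 = 4100/169.0 = 24.26 mg/L; combined flow 169.0 ML/d.
Decay over the reach: 24.26·exp(−kt) = 24.26·0.1726 = 4.186 mg/L.
Second outfall: C = (169.0·4.186 + 11.00·67.50)/180.0 = 8.055 mg/L.

8.06 mg/L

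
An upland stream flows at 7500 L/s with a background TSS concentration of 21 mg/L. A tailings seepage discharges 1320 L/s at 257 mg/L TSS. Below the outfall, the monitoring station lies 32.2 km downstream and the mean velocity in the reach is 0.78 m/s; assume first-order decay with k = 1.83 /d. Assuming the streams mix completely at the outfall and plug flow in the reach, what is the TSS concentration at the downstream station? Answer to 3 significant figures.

23.5 mg/L

Mixed concentration C = ΣQC/ΣQ = (7500·21.00 + 1320·257.0) / 8820 = 496700/8820 = 56.32 mg/L.
Travel time t = 32.2·1000 / 0.78 = 41280 s = 11.47 h.
Applying C = C₀e^(−kt): 56.32 × 0.4171 = 23.49 mg/L.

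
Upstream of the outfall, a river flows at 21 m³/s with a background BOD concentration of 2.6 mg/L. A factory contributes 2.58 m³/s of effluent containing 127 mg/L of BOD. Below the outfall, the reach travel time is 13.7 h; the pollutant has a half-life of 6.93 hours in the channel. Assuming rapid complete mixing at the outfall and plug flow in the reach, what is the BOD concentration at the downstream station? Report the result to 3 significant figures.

4.12 mg/L

After mixing, C = (21.00·2.600 + 2.580·127.0) / 23.58 = 382.3/23.58 = 16.21 mg/L.
Half-life 6.93 h → k = ln 2 / 6.93 = 0.1000 h⁻¹ = 2.401 d⁻¹.
After decay, C = 16.21 × e^(−kt) = 16.21 × 0.2540 = 4.118 mg/L.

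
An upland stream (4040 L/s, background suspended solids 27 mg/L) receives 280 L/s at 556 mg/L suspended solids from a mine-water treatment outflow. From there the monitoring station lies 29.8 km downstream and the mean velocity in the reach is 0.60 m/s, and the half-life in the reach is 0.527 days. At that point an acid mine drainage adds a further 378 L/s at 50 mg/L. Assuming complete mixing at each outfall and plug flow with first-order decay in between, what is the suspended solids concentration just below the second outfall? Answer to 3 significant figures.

Mass balance: C = (4040·27.00 + 280.0·556.0) / 4320 = 264800/4320 = 61.29 mg/L; combined flow 4320 L/s.
Travel time t = 29.8·1000 / 0.60 = 49670 s = 13.80 h.
Half-life 0.527 d → k = ln 2 / 0.527 = 1.315 d⁻¹.
Applying C = C₀e^(−kt): 61.29 × 0.4695 = 28.77 mg/L.
At the second outfall, C = (4320·28.77 + 378.0·50.00) / (4320 + 378.0) = 30.48 mg/L.

30.5 mg/L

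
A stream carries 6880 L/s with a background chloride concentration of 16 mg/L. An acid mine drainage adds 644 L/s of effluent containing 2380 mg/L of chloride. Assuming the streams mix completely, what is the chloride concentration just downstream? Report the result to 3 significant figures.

Mixed concentration C = ΣQC/ΣQ = (6880·16.00 + 644.0·2380) / 7524 = 1643000/7524 = 218.3 mg/L.

218 mg/L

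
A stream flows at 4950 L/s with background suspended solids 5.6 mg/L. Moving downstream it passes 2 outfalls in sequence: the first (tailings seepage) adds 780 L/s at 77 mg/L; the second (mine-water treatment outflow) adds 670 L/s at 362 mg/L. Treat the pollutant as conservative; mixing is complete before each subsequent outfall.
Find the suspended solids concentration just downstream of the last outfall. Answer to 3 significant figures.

After outfall 1: Q = 4950 + 780.0 = 5730 L/s; C = (4950·5.600 + 780.0·77.00)/5730 = 15.32 mg/L.
After outfall 2: Q = 5730 + 670.0 = 6400 L/s; C = (5730·15.32 + 670.0·362.0)/6400 = 51.61 mg/L.

51.6 mg/L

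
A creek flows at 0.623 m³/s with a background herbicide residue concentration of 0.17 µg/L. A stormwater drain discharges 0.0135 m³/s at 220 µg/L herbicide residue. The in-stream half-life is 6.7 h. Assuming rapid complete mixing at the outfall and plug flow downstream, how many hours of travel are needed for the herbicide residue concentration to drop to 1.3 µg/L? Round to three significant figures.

12.7 h

Flow-weighted average: C = (0.6230·0.1700 + 0.01350·220.0) / 0.6365 = 3.076/0.6365 = 4.833 µg/L.
Half-life 6.7 h → k = ln 2 / 6.7 = 0.1035 h⁻¹ = 2.483 d⁻¹.
4.833·exp(−k·t) = 1.3 → t = ln(4.833/1.3)/k = 45690 s = 12.69 h.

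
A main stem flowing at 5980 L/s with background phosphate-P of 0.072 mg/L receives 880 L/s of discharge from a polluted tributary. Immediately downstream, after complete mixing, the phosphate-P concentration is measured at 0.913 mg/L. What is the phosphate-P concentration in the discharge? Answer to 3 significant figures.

Mass balance: 5980·0.07200 + 880.0·Cₑ = 6860·0.9130
→ Cₑ = (6860·0.9130 − 5980·0.07200) / 880.0 = 6.628 mg/L.

6.63 mg/L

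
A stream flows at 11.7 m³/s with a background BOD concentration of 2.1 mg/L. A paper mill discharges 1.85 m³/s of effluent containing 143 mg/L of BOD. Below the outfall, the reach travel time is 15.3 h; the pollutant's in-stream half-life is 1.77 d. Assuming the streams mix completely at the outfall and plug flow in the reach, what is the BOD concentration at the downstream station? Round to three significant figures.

16.6 mg/L

Flow-weighted average: C = (11.70·2.100 + 1.850·143.0) / 13.55 = 289.1/13.55 = 21.34 mg/L.
Half-life 1.77 d → k = ln 2 / 1.77 = 0.3916 d⁻¹.
Decay over the reach: 21.34·exp(−kt) = 21.34·0.7791 = 16.62 mg/L.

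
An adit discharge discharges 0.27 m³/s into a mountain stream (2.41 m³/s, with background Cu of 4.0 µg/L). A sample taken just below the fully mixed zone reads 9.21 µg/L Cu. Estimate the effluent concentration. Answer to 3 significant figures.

Mass balance: 2.410·4.000 + 0.2700·Cₑ = 2.680·9.210
→ Cₑ = (2.680·9.210 − 2.410·4.000) / 0.2700 = 55.71 µg/L.

55.7 µg/L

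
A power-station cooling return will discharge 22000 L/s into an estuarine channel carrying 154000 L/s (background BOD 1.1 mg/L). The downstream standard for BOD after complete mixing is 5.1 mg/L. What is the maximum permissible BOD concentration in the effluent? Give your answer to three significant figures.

At the limit, (Qr·Cr + Qe·Cₑ)/(Qr + Qe) = 5.1:
Cₑ = (176000·5.1 − 154000·1.100) / 22000 = 33.10 mg/L.

33.1 mg/L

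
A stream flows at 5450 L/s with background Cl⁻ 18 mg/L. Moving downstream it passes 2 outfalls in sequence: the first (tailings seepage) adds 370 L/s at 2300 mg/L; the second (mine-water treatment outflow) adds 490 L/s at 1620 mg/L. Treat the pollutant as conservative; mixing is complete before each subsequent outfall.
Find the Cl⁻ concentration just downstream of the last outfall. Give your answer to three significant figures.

Below outfall 1: Q → 5820 L/s, C = (5450·18.00 + 370.0·2300)/5820 = 163.1 mg/L.
Below outfall 2: Q → 6310 L/s, C = (5820·163.1 + 490.0·1620)/6310 = 276.2 mg/L.

276 mg/L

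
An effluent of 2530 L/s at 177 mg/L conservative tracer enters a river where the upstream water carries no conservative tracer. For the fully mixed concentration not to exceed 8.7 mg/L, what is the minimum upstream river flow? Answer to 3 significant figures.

48900 L/s

Set C_mix = 8.7: (Q·0 + 2530·177.0) / (Q + 2530) = 8.7
→ Q = 2530·(177.0 − 8.7)/(8.7 − 0) = 48940 L/s.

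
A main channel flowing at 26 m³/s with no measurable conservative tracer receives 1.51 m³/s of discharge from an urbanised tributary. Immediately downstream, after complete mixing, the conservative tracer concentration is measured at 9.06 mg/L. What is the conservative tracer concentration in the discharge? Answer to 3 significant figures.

165 mg/L

Mass balance: 26.00·0 + 1.510·Cₑ = 27.51·9.060
→ Cₑ = (27.51·9.060 − 26.00·0) / 1.510 = 165.1 mg/L.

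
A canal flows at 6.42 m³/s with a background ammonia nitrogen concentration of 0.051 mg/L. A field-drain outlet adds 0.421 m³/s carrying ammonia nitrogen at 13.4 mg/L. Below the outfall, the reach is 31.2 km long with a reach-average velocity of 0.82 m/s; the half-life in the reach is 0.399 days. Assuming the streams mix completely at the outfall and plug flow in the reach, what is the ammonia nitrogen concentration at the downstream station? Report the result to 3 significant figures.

0.406 mg/L

Mass balance: C = (6.420·0.05100 + 0.4210·13.40) / 6.841 = 5.969/6.841 = 0.8725 mg/L.
Travel time t = 31.2·1000 / 0.82 = 38050 s = 10.57 h.
Half-life 0.399 d → k = ln 2 / 0.399 = 1.737 d⁻¹.
Applying C = C₀e^(−kt): 0.8725 × 0.4653 = 0.4060 mg/L.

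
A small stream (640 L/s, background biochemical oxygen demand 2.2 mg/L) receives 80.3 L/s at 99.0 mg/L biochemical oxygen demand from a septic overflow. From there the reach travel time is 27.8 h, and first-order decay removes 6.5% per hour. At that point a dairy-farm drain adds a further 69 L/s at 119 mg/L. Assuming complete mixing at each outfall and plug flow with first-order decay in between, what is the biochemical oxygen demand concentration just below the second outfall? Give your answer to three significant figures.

12.2 mg/L

Conservation of mass: C = (640.0·2.200 + 80.30·99.00) / 720.3 = 9358/720.3 = 12.99 mg/L; combined flow 720.3 L/s.
6.5%/h lost → k = −ln(1 − 0.065) = 0.06721 h⁻¹.
First-order decay: C = 12.99·exp(−k·t) = 12.99·0.1544 = 2.005 mg/L.
Second outfall: C = (720.3·2.005 + 69.00·119.0)/789.3 = 12.23 mg/L.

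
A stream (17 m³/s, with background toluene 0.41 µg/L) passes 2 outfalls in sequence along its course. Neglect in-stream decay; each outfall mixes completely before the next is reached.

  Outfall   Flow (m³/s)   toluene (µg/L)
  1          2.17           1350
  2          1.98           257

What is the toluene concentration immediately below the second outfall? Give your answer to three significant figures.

163 µg/L

Outfall 1: combined Q = 19.17 m³/s; C = (17.00·0.4100 + 2.170·1350)/19.17 = 153.2 µg/L.
Outfall 2: combined Q = 21.15 m³/s; C = (19.17·153.2 + 1.980·257.0)/21.15 = 162.9 µg/L.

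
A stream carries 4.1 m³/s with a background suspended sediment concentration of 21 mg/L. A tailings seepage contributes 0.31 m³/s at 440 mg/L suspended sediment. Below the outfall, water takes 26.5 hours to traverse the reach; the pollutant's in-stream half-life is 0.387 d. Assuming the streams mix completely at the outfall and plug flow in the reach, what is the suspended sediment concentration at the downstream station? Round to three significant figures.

6.98 mg/L

After mixing, C = (4.100·21.00 + 0.3100·440.0) / 4.410 = 222.5/4.410 = 50.45 mg/L.
Half-life 0.387 d → k = ln 2 / 0.387 = 1.791 d⁻¹.
First-order decay: C = 50.45·exp(−k·t) = 50.45·0.1384 = 6.982 mg/L.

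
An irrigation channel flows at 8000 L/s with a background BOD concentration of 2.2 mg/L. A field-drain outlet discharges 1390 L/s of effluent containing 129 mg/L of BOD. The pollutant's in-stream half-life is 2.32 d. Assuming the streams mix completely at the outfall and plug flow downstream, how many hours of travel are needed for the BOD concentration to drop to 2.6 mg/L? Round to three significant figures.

168 h

Conservation of mass: C = (8000·2.200 + 1390·129.0) / 9390 = 196900/9390 = 20.97 mg/L.
Half-life 2.32 d → k = ln 2 / 2.32 = 0.2988 d⁻¹.
20.97·exp(−k·t) = 2.6 → t = ln(20.97/2.6)/k = 603700 s = 167.7 h.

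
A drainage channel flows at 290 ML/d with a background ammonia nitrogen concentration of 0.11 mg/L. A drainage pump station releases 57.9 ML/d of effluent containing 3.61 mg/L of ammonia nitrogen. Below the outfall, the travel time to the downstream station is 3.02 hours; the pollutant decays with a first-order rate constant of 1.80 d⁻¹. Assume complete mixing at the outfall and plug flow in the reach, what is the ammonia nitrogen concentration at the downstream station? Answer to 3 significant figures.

0.552 mg/L

After mixing, C = (290.0·0.1100 + 57.90·3.610) / 347.9 = 240.9/347.9 = 0.6925 mg/L.
Decay over the reach: 0.6925·exp(−kt) = 0.6925·0.7973 = 0.5521 mg/L.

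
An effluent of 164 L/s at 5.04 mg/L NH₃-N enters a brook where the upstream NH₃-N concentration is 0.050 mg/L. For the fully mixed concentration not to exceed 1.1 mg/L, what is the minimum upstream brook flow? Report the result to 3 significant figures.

Set C_mix = 1.1: (Q·0.05000 + 164.0·5.040) / (Q + 164.0) = 1.1
→ Q = 164.0·(5.040 − 1.1)/(1.1 − 0.05000) = 615.4 L/s.

615 L/s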